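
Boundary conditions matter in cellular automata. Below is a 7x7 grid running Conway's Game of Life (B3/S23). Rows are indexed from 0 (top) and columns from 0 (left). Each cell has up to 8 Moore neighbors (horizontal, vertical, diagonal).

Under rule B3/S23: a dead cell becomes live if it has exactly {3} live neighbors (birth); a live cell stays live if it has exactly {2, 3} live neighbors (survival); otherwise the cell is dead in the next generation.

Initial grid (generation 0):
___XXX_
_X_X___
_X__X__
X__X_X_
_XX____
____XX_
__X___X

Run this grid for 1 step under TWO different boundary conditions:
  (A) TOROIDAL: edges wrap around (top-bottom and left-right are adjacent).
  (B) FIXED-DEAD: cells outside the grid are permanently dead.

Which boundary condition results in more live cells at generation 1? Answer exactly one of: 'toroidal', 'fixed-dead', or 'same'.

Answer: toroidal

Derivation:
Under TOROIDAL boundary, generation 1:
___XXX_
___X_X_
XX_XX__
X__XX__
_XXX_XX
_XXX_X_
______X
Population = 22

Under FIXED-DEAD boundary, generation 1:
__XXX__
___X_X_
XX_XX__
X__XX__
_XXX_X_
_XXX_X_
_____X_
Population = 21

Comparison: toroidal=22, fixed-dead=21 -> toroidal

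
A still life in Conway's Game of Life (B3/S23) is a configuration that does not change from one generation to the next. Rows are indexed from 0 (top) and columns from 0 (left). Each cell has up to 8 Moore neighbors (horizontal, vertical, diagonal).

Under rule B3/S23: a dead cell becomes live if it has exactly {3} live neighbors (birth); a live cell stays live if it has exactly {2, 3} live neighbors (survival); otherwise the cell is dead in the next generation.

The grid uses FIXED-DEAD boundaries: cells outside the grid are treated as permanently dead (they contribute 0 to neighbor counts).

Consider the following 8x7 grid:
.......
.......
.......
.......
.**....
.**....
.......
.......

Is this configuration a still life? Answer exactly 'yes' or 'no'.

Answer: yes

Derivation:
Compute generation 1 and compare to generation 0 (given above):
Generation 1:
.......
.......
.......
.......
.**....
.**....
.......
.......
The grids are IDENTICAL -> still life.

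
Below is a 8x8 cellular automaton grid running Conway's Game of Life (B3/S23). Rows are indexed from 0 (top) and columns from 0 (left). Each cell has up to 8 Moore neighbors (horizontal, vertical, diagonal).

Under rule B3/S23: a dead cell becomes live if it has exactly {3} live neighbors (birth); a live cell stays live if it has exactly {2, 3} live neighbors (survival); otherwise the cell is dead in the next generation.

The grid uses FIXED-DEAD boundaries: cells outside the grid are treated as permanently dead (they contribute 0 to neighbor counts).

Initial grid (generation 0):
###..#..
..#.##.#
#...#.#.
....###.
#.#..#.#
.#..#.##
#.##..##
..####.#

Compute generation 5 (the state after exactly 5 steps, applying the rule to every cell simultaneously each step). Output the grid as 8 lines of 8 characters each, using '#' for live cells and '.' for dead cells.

Simulating step by step:
Generation 0 (given above): 32 live cells
Generation 1: 24 live cells
.######.
#.#.#...
.......#
.#.##..#
.#.#...#
#...#...
........
.##.##.#
Generation 2: 21 live cells
.##.##..
..#.#.#.
.##.#...
...##.##
##.#....
........
.#.###..
........
Generation 3: 21 live cells
.##.##..
....#...
.##.#.##
#...##..
..###...
##.#....
....#...
....#...
Generation 4: 15 live cells
...###..
....#.#.
.#..#.#.
......#.
#.#..#..
.#......
...##...
........
Generation 5: 13 live cells
(generation 5 grid is the final answer)

Answer: ...###..
......#.
......##
.#....#.
.#......
.####...
........
........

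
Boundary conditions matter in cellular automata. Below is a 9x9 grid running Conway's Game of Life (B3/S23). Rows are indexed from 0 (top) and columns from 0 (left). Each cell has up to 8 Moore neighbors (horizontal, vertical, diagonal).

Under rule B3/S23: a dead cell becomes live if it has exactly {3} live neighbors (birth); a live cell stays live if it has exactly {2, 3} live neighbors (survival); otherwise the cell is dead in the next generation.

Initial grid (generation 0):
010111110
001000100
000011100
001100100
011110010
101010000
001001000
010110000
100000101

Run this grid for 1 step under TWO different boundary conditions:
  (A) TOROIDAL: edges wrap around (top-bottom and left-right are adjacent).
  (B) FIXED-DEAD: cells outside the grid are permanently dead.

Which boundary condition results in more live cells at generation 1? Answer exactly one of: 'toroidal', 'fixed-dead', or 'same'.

Under TOROIDAL boundary, generation 1:
111110001
001000000
001010110
010000110
000011000
000011000
001001000
111111000
110000101
Population = 30

Under FIXED-DEAD boundary, generation 1:
001111110
001000000
001010110
010000110
000011000
000011000
001001000
011111000
000000000
Population = 25

Comparison: toroidal=30, fixed-dead=25 -> toroidal

Answer: toroidal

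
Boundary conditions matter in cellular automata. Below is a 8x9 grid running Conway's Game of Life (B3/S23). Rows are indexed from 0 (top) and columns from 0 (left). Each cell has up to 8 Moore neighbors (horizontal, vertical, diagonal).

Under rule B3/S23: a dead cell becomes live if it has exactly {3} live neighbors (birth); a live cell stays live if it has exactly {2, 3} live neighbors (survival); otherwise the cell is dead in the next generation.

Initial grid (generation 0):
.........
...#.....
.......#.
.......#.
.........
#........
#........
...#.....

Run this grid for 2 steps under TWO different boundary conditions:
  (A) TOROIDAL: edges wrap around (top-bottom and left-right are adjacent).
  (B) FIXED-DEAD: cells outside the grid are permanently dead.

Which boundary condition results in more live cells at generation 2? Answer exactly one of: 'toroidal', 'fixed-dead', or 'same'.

Answer: same

Derivation:
Under TOROIDAL boundary, generation 2:
.........
.........
.........
.........
.........
.........
.........
.........
Population = 0

Under FIXED-DEAD boundary, generation 2:
.........
.........
.........
.........
.........
.........
.........
.........
Population = 0

Comparison: toroidal=0, fixed-dead=0 -> same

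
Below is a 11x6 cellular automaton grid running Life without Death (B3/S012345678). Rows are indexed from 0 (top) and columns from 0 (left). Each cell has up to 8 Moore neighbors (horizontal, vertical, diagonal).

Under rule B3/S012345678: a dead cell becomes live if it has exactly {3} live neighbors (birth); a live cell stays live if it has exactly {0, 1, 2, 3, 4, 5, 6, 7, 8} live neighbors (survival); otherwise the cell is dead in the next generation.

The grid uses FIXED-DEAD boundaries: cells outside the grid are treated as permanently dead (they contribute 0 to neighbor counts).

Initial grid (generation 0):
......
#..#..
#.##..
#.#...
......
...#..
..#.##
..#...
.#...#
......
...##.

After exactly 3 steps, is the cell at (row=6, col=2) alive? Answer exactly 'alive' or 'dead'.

Answer: alive

Derivation:
Simulating step by step:
Generation 0 (given above): 16 live cells
Generation 1: 25 live cells
......
####..
#.##..
#.##..
......
...##.
..#.##
.#####
.#...#
....#.
...##.
Generation 2: 34 live cells
.##...
####..
#.###.
#.##..
..#.#.
...###
.##.##
.#####
.#...#
...###
...##.
Generation 3: 43 live cells
####..
#####.
#.###.
#.##..
.##.##
.#.###
.##.##
######
.#...#
..####
...###

Cell (6,2) at generation 3: 1 -> alive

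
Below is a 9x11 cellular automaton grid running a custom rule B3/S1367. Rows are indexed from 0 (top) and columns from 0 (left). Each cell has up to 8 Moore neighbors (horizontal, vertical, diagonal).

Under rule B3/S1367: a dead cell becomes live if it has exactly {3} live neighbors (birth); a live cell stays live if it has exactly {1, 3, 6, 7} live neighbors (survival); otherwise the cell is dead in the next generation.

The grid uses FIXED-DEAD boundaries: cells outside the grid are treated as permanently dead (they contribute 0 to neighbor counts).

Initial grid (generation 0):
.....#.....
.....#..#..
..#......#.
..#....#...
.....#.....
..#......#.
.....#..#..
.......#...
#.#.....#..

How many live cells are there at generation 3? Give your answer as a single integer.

Answer: 6

Derivation:
Simulating step by step:
Generation 0 (given above): 16 live cells
Generation 1: 10 live cells
.....#.....
.....#..#..
..#.....##.
..#........
...........
.........#.
...........
........#..
........#..
Generation 2: 7 live cells
.....#.....
.....#...#.
..#........
..#........
...........
...........
...........
........#..
........#..
Generation 3: 6 live cells
.....#.....
.....#.....
..#........
..#........
...........
...........
...........
........#..
........#..
Population at generation 3: 6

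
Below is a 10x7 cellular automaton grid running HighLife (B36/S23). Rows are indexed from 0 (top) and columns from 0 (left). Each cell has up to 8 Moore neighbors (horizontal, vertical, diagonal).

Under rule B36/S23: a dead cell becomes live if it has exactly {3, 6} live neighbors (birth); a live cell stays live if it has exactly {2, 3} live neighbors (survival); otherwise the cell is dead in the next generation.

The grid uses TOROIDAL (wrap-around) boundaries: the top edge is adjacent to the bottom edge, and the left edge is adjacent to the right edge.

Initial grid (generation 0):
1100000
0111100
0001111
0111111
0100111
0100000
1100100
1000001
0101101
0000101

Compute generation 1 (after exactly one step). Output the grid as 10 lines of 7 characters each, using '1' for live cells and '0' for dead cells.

Simulating step by step:
Generation 0 (given above): 32 live cells
Generation 1: 28 live cells
(generation 1 grid is the final answer)

Answer: 1100110
0100001
0000001
0100000
0100001
0110101
0100001
0011101
0001101
0111101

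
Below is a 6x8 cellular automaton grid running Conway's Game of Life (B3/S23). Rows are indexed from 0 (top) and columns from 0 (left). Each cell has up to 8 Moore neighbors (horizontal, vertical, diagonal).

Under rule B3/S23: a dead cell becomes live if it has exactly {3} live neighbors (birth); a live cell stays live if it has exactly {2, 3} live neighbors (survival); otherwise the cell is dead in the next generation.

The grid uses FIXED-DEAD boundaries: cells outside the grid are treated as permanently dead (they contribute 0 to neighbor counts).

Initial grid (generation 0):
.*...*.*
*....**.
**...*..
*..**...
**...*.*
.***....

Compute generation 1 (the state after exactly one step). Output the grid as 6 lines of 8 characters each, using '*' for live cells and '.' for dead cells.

Answer: .....*..
*...**..
**...**.
..*.***.
*.......
***.....

Derivation:
Simulating step by step:
Generation 0 (given above): 19 live cells
Generation 1: 16 live cells
(generation 1 grid is the final answer)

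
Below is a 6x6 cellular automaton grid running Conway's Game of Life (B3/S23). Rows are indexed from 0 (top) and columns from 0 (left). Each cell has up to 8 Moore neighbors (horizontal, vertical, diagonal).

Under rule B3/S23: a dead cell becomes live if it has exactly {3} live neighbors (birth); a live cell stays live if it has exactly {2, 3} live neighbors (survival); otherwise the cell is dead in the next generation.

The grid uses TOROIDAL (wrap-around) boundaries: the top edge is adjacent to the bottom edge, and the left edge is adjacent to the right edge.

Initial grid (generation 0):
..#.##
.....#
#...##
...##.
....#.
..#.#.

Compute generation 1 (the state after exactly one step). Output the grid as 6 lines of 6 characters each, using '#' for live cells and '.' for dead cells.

Answer: ....##
...#..
#..#..
...#..
....##
....#.

Derivation:
Simulating step by step:
Generation 0 (given above): 12 live cells
Generation 1: 9 live cells
(generation 1 grid is the final answer)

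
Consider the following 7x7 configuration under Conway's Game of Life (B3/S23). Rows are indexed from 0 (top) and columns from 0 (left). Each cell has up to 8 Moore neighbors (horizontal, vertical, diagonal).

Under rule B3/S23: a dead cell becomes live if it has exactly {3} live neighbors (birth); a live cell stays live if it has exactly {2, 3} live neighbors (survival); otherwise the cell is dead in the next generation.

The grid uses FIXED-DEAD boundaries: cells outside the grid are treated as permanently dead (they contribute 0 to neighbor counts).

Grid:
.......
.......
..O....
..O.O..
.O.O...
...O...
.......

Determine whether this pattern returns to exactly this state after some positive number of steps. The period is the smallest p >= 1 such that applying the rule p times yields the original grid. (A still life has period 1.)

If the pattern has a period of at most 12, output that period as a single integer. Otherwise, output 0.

Answer: 2

Derivation:
Simulating and comparing each generation to the original:
Gen 0 (original, given above): 6 live cells
Gen 1: 6 live cells, differs from original
Gen 2: 6 live cells, MATCHES original -> period = 2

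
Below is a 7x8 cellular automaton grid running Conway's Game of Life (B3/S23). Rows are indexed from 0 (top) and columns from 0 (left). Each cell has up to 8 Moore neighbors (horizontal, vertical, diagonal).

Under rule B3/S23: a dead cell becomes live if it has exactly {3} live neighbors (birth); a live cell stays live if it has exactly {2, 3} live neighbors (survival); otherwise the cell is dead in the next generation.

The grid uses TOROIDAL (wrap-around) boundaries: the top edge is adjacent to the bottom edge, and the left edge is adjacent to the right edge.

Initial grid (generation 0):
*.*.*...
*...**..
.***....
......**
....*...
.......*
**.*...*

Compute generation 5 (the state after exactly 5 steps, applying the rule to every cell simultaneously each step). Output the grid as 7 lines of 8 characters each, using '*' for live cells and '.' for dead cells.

Simulating step by step:
Generation 0 (given above): 17 live cells
Generation 1: 23 live cells
..*.**..
*...**..
********
..**....
......**
.......*
.***...*
Generation 2: 18 live cells
*.*..**.
*.......
*.....**
........
......**
..*....*
*****.*.
Generation 3: 17 live cells
*.*.***.
*....*..
*......*
*.......
......**
..*..*..
*...*.*.
Generation 4: 17 live cells
*..**.*.
*...**..
**.....*
*.....*.
......**
.....*..
....*.*.
Generation 5: 20 live cells
(generation 5 grid is the final answer)

Answer: ...*..*.
...****.
.*...**.
.*....*.
.....***
.....*.*
...**.**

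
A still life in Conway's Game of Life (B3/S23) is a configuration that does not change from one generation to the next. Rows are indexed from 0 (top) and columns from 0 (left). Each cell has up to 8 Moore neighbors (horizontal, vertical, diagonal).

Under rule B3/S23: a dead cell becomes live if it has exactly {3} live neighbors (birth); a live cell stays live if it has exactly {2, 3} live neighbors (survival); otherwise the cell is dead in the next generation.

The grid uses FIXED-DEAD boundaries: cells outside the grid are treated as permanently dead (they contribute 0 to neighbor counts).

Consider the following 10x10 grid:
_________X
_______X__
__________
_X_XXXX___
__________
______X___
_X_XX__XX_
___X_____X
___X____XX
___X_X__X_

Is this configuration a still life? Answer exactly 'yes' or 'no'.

Compute generation 1 and compare to generation 0 (given above):
Generation 1:
__________
__________
____XXX___
____XX____
____X_X___
_______X__
__XXX__XX_
___X___X_X
__XX____XX
____X___XX
Cell (0,9) differs: gen0=1 vs gen1=0 -> NOT a still life.

Answer: no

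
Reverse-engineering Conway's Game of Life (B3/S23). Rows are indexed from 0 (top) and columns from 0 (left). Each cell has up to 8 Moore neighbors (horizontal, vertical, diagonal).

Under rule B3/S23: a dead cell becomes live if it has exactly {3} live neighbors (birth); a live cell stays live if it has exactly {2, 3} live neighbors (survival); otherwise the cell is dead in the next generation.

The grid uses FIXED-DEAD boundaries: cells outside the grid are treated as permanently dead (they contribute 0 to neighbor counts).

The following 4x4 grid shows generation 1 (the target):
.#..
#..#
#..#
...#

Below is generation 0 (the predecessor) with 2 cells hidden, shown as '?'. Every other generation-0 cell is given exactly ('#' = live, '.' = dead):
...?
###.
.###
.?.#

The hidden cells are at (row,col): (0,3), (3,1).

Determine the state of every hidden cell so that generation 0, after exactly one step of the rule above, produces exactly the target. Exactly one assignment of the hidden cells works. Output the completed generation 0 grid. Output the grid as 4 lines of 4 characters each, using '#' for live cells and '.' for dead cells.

Answer: ....
###.
.###
...#

Derivation:
Hidden generation-0 cells (in order): (0,3), (3,1).
A hidden cell only influences target cells in its own 3x3 neighborhood. Try each of the 2^2 = 4 assignments, step the completed generation 0 forward once under B3/S23, and compare with the target:
  (0,3)=. (3,1)=. -> step reproduces the target at every cell -> ACCEPT
  (0,3)=. (3,1)=# -> step gives (2,0)='.' but target has '#' -> reject
  (0,3)=# (3,1)=. -> step gives (0,2)='#' but target has '.' -> reject
  (0,3)=# (3,1)=# -> step gives (0,2)='#' but target has '.' -> reject
Unique solution: (0,3)=dead, (3,1)=dead.
Check: live-neighbor counts of every cell in the completed generation 0:
2321
2443
3453
1242
Applying B3/S23 to generation 0 with these counts gives:
.#..
#..#
#..#
...#
which matches the target exactly.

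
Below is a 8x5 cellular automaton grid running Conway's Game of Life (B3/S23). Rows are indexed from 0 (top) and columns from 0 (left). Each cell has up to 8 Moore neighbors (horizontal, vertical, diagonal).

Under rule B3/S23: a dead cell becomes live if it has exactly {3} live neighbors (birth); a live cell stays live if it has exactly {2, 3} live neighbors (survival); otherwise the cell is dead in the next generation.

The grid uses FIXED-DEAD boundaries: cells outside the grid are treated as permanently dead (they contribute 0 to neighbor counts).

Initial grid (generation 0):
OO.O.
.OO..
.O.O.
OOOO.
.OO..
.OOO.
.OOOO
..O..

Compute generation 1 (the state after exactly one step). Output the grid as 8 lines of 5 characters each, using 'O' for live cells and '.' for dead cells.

Answer: OO...
...O.
...O.
O..O.
.....
O...O
....O
.OO..

Derivation:
Simulating step by step:
Generation 0 (given above): 21 live cells
Generation 1: 11 live cells
(generation 1 grid is the final answer)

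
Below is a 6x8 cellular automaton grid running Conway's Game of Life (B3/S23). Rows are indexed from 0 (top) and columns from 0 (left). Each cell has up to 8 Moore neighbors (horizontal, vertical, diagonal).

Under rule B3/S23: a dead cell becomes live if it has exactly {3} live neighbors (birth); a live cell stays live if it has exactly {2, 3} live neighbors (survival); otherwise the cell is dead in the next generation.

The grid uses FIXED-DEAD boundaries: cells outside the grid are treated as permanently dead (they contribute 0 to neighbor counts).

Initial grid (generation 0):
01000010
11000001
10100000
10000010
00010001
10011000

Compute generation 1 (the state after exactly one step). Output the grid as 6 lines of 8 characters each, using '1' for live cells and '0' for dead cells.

Simulating step by step:
Generation 0 (given above): 14 live cells
Generation 1: 10 live cells
(generation 1 grid is the final answer)

Answer: 11000000
10100000
10000000
01000000
00011000
00011000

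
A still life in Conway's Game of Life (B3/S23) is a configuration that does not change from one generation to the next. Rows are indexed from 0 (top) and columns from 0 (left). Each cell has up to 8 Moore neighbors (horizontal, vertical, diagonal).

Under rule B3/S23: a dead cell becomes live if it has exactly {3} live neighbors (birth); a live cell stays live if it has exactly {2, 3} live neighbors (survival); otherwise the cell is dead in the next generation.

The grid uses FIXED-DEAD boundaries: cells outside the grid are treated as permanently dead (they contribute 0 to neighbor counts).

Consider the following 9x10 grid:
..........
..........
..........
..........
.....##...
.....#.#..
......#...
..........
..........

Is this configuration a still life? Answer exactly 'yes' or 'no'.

Answer: yes

Derivation:
Compute generation 1 and compare to generation 0 (given above):
Generation 1:
..........
..........
..........
..........
.....##...
.....#.#..
......#...
..........
..........
The grids are IDENTICAL -> still life.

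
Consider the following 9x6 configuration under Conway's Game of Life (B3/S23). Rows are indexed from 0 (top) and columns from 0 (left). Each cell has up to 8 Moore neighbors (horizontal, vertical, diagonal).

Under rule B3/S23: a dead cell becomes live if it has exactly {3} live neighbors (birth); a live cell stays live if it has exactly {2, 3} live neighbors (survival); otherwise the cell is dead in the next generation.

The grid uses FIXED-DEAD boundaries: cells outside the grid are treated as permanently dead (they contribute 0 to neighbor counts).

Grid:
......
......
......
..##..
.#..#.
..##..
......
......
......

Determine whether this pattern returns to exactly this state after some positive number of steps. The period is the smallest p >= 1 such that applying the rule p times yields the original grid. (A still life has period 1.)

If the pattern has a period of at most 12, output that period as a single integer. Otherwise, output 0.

Simulating and comparing each generation to the original:
Gen 0 (original, given above): 6 live cells
Gen 1: 6 live cells, MATCHES original -> period = 1

Answer: 1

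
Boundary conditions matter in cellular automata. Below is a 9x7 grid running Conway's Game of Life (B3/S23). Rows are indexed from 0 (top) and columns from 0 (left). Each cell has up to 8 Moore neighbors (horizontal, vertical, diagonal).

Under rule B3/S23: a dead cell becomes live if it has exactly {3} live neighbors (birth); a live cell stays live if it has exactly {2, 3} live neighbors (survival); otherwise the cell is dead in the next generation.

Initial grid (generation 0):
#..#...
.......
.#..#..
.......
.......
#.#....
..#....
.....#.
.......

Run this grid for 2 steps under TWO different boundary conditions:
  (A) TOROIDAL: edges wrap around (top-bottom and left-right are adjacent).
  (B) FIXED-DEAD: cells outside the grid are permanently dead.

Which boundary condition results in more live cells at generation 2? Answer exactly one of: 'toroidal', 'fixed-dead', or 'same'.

Answer: same

Derivation:
Under TOROIDAL boundary, generation 2:
.......
.......
.......
.......
.......
.......
.......
.......
.......
Population = 0

Under FIXED-DEAD boundary, generation 2:
.......
.......
.......
.......
.......
.......
.......
.......
.......
Population = 0

Comparison: toroidal=0, fixed-dead=0 -> same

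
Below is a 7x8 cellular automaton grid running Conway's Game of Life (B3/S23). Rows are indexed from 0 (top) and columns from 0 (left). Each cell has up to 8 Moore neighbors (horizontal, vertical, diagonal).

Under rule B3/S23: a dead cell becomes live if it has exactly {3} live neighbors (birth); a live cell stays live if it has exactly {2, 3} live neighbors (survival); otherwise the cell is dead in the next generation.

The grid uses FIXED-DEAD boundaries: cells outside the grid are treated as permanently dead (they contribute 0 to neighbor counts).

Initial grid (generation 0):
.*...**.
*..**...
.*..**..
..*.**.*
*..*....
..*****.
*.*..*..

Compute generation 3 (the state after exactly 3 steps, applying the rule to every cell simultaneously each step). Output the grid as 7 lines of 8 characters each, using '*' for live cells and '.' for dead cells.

Simulating step by step:
Generation 0 (given above): 23 live cells
Generation 1: 22 live cells
....**..
****..*.
.**...*.
.**..**.
.*......
..*..**.
.**..**.
Generation 2: 22 live cells
.*****..
*..**.*.
......**
*....**.
.*......
..*..**.
.**..**.
Generation 3: 19 live cells
(generation 3 grid is the final answer)

Answer: .**..*..
.*....**
....*..*
.....***
.*......
..*..**.
.**..**.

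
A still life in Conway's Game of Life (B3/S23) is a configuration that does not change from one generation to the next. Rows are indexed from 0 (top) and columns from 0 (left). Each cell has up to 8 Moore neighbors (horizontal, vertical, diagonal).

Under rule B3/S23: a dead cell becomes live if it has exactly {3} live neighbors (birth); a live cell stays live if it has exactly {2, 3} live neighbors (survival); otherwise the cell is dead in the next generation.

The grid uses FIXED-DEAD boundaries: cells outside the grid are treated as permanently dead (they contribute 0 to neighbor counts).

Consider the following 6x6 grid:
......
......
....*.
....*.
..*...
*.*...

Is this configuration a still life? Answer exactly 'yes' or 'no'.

Answer: no

Derivation:
Compute generation 1 and compare to generation 0 (given above):
Generation 1:
......
......
......
...*..
.*.*..
.*....
Cell (2,4) differs: gen0=1 vs gen1=0 -> NOT a still life.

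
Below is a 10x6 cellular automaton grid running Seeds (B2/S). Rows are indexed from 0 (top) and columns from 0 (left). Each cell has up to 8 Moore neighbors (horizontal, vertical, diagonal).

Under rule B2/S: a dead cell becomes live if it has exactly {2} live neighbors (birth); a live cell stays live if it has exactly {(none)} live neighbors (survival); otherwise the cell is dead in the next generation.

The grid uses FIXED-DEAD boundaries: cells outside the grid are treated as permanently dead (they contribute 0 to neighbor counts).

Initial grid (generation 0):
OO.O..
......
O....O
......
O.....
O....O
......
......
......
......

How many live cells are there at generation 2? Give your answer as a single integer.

Simulating step by step:
Generation 0 (given above): 8 live cells
Generation 1: 7 live cells
..O...
..O.O.
......
OO....
.O....
.O....
......
......
......
......
Generation 2: 8 live cells
.O....
.O....
O.OO..
..O...
......
O.O...
......
......
......
......
Population at generation 2: 8

Answer: 8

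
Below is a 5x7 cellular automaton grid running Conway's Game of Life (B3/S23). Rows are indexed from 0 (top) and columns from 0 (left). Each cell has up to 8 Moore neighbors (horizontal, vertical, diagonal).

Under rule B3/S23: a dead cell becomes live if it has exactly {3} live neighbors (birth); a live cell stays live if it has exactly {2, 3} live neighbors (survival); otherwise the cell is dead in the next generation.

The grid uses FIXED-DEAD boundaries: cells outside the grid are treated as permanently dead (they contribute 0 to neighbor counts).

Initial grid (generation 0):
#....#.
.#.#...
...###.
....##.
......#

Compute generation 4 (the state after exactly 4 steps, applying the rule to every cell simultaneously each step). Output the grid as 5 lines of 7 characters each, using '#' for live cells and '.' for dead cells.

Simulating step by step:
Generation 0 (given above): 10 live cells
Generation 1: 9 live cells
.......
..##.#.
..##.#.
...#..#
.....#.
Generation 2: 8 live cells
.......
..##...
.....##
..##.##
.......
Generation 3: 5 live cells
.......
.......
.....##
....###
.......
Generation 4: 5 live cells
(generation 4 grid is the final answer)

Answer: .......
.......
....#.#
....#.#
.....#.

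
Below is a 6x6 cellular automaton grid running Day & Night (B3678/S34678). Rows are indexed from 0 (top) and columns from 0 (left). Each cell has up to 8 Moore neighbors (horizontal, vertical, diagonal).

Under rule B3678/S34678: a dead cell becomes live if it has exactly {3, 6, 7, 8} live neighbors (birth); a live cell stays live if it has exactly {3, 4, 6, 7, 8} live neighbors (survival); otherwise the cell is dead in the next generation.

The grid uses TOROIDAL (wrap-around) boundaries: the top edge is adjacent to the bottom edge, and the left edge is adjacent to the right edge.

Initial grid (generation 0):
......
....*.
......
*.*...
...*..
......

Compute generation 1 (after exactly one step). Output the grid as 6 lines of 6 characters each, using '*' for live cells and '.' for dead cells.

Simulating step by step:
Generation 0 (given above): 4 live cells
Generation 1: 0 live cells
(generation 1 grid is the final answer)

Answer: ......
......
......
......
......
......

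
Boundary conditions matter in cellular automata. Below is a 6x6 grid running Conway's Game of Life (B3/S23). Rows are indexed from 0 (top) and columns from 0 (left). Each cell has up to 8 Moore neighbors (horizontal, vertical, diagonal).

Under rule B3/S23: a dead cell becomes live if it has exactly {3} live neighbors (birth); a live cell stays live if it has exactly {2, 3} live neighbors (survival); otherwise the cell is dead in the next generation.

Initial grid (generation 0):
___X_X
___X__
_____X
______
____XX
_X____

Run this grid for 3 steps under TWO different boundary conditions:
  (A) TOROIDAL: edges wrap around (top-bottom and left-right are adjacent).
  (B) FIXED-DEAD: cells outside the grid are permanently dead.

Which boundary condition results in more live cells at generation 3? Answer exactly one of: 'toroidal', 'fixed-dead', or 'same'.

Answer: toroidal

Derivation:
Under TOROIDAL boundary, generation 3:
______
______
______
______
_____X
X___XX
Population = 4

Under FIXED-DEAD boundary, generation 3:
______
______
______
______
______
______
Population = 0

Comparison: toroidal=4, fixed-dead=0 -> toroidal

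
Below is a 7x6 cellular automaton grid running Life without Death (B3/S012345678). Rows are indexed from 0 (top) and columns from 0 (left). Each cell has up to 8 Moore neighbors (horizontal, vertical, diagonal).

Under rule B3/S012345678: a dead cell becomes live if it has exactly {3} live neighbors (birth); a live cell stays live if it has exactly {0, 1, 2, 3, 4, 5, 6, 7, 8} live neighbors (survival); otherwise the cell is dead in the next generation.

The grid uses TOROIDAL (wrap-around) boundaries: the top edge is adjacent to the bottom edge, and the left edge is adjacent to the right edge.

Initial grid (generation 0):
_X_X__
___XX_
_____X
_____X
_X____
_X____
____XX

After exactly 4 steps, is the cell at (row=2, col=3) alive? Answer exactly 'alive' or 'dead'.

Answer: alive

Derivation:
Simulating step by step:
Generation 0 (given above): 10 live cells
Generation 1: 18 live cells
_XXX_X
__XXX_
_____X
X____X
XX____
XX____
X_X_XX
Generation 2: 25 live cells
_XXX_X
XXXXXX
X__X_X
XX___X
XX____
XXX___
X_X_XX
Generation 3: 28 live cells
_XXX_X
XXXXXX
X__X_X
XXX_XX
XX____
XXXX__
X_X_XX
Generation 4: 31 live cells
_XXX_X
XXXXXX
X__X_X
XXXXXX
XX__X_
XXXXX_
X_X_XX

Cell (2,3) at generation 4: 1 -> alive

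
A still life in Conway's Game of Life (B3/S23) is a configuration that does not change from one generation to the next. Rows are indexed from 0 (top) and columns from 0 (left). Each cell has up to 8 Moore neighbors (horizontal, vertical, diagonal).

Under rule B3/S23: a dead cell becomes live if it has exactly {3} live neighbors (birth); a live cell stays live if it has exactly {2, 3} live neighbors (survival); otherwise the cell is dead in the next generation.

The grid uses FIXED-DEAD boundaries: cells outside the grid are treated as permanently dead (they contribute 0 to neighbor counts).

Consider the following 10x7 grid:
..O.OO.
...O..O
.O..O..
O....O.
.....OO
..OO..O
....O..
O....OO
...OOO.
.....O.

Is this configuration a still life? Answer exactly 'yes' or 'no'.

Answer: no

Derivation:
Compute generation 1 and compare to generation 0 (given above):
Generation 1:
...OOO.
..OO...
....OO.
....OOO
....OOO
...OO.O
...OO.O
...O..O
.......
.....O.
Cell (0,2) differs: gen0=1 vs gen1=0 -> NOT a still life.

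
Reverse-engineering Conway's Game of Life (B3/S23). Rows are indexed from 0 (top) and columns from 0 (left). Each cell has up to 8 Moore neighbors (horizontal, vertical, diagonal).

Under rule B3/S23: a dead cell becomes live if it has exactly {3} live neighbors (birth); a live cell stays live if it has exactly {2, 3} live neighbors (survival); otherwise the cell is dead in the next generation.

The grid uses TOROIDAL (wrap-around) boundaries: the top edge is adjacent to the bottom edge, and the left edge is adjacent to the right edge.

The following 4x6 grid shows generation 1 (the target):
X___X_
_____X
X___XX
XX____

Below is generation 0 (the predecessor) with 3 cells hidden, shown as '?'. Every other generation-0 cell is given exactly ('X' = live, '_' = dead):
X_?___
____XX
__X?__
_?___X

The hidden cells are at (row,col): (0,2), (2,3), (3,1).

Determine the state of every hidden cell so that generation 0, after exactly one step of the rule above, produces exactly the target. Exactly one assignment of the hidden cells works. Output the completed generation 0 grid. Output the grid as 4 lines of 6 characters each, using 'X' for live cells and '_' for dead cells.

Hidden generation-0 cells (in order): (0,2), (2,3), (3,1).
A hidden cell only influences target cells in its own 3x3 neighborhood. Try each of the 2^3 = 8 assignments, step the completed generation 0 forward once under B3/S23, and compare with the target:
  (0,2)=_ (2,3)=_ (3,1)=_ -> step gives (2,0)='_' but target has 'X' -> reject
  (0,2)=_ (2,3)=_ (3,1)=X -> step reproduces the target at every cell -> ACCEPT
  (0,2)=_ (2,3)=X (3,1)=_ -> step gives (1,3)='X' but target has '_' -> reject
  (0,2)=_ (2,3)=X (3,1)=X -> step gives (1,3)='X' but target has '_' -> reject
  (0,2)=X (2,3)=_ (3,1)=_ -> step gives (1,1)='X' but target has '_' -> reject
  (0,2)=X (2,3)=_ (3,1)=X -> step gives (0,1)='X' but target has '_' -> reject
  (0,2)=X (2,3)=X (3,1)=_ -> step gives (1,1)='X' but target has '_' -> reject
  (0,2)=X (2,3)=X (3,1)=X -> step gives (0,1)='X' but target has '_' -> reject
Unique solution: (0,2)=dead, (2,3)=dead, (3,1)=live.
Check: live-neighbor counts of every cell in the completed generation 0:
321134
221212
321233
322111
Applying B3/S23 to generation 0 with these counts gives:
X___X_
_____X
X___XX
XX____
which matches the target exactly.

Answer: X_____
____XX
__X___
_X___X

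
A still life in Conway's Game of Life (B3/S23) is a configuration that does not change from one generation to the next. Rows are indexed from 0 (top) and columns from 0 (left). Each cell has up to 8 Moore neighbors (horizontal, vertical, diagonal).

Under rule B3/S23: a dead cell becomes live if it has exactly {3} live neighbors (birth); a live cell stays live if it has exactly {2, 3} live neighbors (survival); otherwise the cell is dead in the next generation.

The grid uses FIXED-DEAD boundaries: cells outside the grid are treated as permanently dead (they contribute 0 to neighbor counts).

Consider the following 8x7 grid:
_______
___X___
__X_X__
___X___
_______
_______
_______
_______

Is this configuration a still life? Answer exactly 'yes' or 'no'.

Answer: yes

Derivation:
Compute generation 1 and compare to generation 0 (given above):
Generation 1:
_______
___X___
__X_X__
___X___
_______
_______
_______
_______
The grids are IDENTICAL -> still life.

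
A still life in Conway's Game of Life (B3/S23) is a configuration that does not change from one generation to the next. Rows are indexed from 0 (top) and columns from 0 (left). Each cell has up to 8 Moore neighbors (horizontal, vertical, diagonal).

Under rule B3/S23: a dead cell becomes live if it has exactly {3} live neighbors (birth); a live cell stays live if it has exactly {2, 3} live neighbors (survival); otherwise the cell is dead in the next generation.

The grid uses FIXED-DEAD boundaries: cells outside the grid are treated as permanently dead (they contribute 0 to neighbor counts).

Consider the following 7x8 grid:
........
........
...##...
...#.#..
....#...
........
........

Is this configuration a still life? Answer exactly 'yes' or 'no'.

Answer: yes

Derivation:
Compute generation 1 and compare to generation 0 (given above):
Generation 1:
........
........
...##...
...#.#..
....#...
........
........
The grids are IDENTICAL -> still life.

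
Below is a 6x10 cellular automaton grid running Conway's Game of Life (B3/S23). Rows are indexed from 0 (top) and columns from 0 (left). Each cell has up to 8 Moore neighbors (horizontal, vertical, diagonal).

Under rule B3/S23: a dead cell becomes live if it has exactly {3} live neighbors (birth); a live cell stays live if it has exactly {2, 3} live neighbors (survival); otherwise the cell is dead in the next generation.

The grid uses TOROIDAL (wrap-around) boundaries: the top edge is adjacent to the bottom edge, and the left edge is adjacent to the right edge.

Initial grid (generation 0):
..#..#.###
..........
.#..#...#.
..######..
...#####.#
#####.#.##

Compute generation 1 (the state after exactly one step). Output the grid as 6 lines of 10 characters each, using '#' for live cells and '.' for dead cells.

Simulating step by step:
Generation 0 (given above): 28 live cells
Generation 1: 14 live cells
(generation 1 grid is the final answer)

Answer: ..#.####..
.......#.#
..#.#.##..
..#.......
.........#
.#........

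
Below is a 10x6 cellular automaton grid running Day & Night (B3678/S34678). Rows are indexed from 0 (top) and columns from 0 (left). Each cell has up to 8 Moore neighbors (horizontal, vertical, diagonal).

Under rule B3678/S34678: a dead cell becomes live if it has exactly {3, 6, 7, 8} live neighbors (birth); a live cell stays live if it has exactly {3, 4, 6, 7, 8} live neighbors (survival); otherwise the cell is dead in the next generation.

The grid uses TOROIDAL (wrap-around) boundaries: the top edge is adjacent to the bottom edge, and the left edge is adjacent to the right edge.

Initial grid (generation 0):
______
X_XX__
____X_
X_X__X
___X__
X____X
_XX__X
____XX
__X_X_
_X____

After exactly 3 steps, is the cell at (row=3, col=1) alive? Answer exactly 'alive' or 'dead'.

Answer: alive

Derivation:
Simulating step by step:
Generation 0 (given above): 18 live cells
Generation 1: 20 live cells
_XX___
______
X_X___
___XX_
_X__X_
XXX_X_
_____X
XXX_XX
___X_X
______
Generation 2: 22 live cells
______
__X___
___X__
_XXX_X
XX__X_
XX_X__
XX____
X__XXX
_XX__X
__X___
Generation 3: 16 live cells
______
______
_X_XX_
_XXX__
__X_X_
______
_X_X__
____XX
_XX__X
_X____

Cell (3,1) at generation 3: 1 -> alive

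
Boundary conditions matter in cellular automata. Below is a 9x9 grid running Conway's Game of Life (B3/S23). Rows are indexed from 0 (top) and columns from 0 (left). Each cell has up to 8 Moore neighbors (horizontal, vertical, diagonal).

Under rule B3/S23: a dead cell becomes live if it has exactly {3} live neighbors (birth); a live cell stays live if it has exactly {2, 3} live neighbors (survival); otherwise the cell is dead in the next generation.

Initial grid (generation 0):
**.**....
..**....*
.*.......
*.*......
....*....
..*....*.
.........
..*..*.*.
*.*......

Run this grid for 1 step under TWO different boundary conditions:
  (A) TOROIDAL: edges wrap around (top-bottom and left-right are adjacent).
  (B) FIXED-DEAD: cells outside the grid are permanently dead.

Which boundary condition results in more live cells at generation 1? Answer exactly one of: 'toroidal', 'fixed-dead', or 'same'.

Under TOROIDAL boundary, generation 1:
*...*...*
...**....
**.*.....
.*.......
.*.*.....
.........
......*..
.*.......
*.*.*...*
Population = 17

Under FIXED-DEAD boundary, generation 1:
.*.**....
*..**....
.*.*.....
.*.......
.*.*.....
.........
......*..
.*.......
.*.......
Population = 14

Comparison: toroidal=17, fixed-dead=14 -> toroidal

Answer: toroidal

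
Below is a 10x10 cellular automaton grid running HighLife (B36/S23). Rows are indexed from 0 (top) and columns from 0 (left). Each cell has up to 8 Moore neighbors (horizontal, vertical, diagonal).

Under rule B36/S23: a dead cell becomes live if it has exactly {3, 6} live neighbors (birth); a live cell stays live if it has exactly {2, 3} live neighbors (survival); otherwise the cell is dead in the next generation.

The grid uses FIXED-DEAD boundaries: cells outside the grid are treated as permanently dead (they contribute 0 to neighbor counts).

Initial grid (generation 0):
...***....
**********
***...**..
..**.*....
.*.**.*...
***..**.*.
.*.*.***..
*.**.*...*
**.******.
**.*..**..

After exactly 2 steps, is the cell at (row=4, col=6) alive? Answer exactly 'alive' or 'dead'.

Simulating step by step:
Generation 0 (given above): 54 live cells
Generation 1: 26 live cells
.*.....**.
*.......*.
*..*......
*....*.*..
*.*...**..
*.........
..**...**.
*.........
..*.....*.
**.*....*.
Generation 2: 27 live cells
.......**.
**.....**.
**........
*......*..
*.....**..
..**..*.*.
.*........
.***...**.
*.*.......
.**.......

Cell (4,6) at generation 2: 1 -> alive

Answer: alive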